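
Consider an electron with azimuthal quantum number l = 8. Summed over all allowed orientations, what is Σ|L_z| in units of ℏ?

Σ|L_z| = 72 ℏ

m_l ∈ {-8, -7, -6, -5, -4, -3, -2, -1, 0, 1, 2, 3, 4, 5, 6, 7, 8}.
Σ|m_l| = 2(1+2+…+8) = 72.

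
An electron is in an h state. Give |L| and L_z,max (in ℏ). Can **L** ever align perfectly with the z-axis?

No: L_z,max = 5ℏ < |L| = √30 ℏ ≈ 5.477ℏ

For an h orbital, l = 5.
|L| = √30 ℏ ≈ 5.4772ℏ, while L_z,max = lℏ = 5ℏ.
Since |L| > L_z,max, the vector can never point exactly along z; the closest it comes is θ_min = arccos(5/√30) ≈ 24.1°.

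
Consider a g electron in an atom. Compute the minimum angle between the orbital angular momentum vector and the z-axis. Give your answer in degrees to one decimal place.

For a g orbital, l = 4.
|L| = ℏ√(l(l+1)) = 2√5 ℏ.
The smallest angle corresponds to the largest L_z, i.e. m_l = l = 4, giving L_z = 4ℏ.
cos θ_min = 4/√20, so θ_min ≈ 26.6°.

θ_min ≈ 26.6°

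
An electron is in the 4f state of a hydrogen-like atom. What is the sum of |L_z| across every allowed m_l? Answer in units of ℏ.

Σ|L_z| = 12 ℏ

The 4f subshell has l = 3.
m_l runs from −3 to 3, i.e. {-3, -2, -1, 0, 1, 2, 3}.
Σ|m_l| = 2(1+2+…+3) = 12.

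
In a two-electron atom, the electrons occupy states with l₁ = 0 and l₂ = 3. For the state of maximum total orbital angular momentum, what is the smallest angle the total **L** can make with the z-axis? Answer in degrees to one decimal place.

θ_min ≈ 30.0°

The total orbital quantum number L ranges from |l₁ − l₂| to l₁ + l₂ in integer steps.
So L can be 3.
The maximum is L = 3, with |L_tot| = ℏ√(3·4) = 2√3 ℏ.
The minimum angle with z is arccos(3/√12) ≈ 30.0°.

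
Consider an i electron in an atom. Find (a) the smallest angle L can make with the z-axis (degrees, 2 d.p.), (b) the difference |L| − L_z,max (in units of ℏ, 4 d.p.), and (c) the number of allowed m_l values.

An i state has l = 6.
cos θ_min = 6/√42, so θ_min ≈ 22.21°.
|L| − L_z,max = (√42 − 6)ℏ ≈ 0.4807ℏ.
There are 2l+1 = 13 values of m_l.

θ_min ≈ 22.21°; |L|−L_z,max ≈ 0.4807ℏ; 13 values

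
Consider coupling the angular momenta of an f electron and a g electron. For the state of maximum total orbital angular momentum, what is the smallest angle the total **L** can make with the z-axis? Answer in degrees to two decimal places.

θ_min ≈ 20.70°

L runs from |3 − 4| = 1 to 3 + 4 = 7.
Allowed values: L = 1, 2, 3, 4, 5, 6, 7.
The maximum is L = 7, with |L_tot| = ℏ√(7·8) = 2√14 ℏ.
The minimum angle with z is arccos(7/√56) ≈ 20.70°.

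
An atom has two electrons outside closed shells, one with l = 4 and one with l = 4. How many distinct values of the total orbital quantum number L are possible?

By the triangle rule, |l₁ − l₂| ≤ L ≤ l₁ + l₂.
L ∈ {0, 1, 2, 3, 4, 5, 6, 7, 8}.
That is 9 values.

9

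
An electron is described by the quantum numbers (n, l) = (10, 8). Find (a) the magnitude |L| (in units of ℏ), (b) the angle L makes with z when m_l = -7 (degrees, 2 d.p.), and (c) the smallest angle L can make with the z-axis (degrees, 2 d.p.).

|L| = ℏ√(8·9) = 6√2 ℏ ≈ 8.485ℏ.
For m_l = -7: cos θ = -7/√72, θ ≈ 145.58°.
cos θ_min = 8/√72, so θ_min ≈ 19.47°.

|L| = 6√2 ℏ ≈ 8.485ℏ; θ(m_l=-7) ≈ 145.58°; θ_min ≈ 19.47°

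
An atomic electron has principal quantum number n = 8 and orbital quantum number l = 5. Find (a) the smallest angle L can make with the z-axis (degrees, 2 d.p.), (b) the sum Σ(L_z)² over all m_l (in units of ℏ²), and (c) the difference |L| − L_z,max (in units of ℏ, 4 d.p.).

θ_min ≈ 24.09°; Σ(L_z)² = 110 ℏ²; |L|−L_z,max ≈ 0.4772ℏ

cos θ_min = 5/√30, so θ_min ≈ 24.09°.
Σ m_l² = 110, so Σ(L_z)² = 110 ℏ².
|L| − L_z,max = (√30 − 5)ℏ ≈ 0.4772ℏ.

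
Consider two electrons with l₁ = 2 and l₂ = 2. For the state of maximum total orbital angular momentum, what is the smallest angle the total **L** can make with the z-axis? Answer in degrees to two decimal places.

By the triangle rule, |l₁ − l₂| ≤ L ≤ l₁ + l₂.
L ∈ {0, 1, 2, 3, 4}.
The maximum is L = 4, with |L_tot| = ℏ√(4·5) = 2√5 ℏ.
The minimum angle with z is arccos(4/√20) ≈ 26.57°.

θ_min ≈ 26.57°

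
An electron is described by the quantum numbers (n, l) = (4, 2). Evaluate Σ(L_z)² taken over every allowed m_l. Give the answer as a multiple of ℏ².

m_l ∈ {-2, -1, 0, 1, 2}.
Σ m_l² = 2·(1 + 4) = 10.

Σ(L_z)² = 10 ℏ²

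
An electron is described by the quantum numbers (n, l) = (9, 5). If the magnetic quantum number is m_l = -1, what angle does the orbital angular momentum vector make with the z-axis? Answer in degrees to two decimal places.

θ ≈ 100.52°

|L| = √(l(l+1)) ℏ = √30 ℏ.
L_z = m_l ℏ = −1ℏ.
cos θ = L_z/|L| = -1/√30, so θ ≈ 100.52°.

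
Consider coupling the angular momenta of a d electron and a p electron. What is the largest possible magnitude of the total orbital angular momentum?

The total orbital quantum number L ranges from |l₁ − l₂| to l₁ + l₂ in integer steps.
Allowed values: L = 1, 2, 3.
The largest magnitude corresponds to L = 3: |L_tot| = ℏ√(3·4) = 2√3 ℏ.

|L_tot|_max = 2√3 ℏ ≈ 3.464ℏ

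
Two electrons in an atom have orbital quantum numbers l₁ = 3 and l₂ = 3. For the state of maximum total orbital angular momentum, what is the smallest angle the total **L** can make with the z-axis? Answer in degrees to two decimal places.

The total orbital quantum number L ranges from |l₁ − l₂| to l₁ + l₂ in integer steps.
L ∈ {0, 1, 2, 3, 4, 5, 6}.
The maximum is L = 6, with |L_tot| = ℏ√(6·7) = √42 ℏ.
The minimum angle with z is arccos(6/√42) ≈ 22.21°.

θ_min ≈ 22.21°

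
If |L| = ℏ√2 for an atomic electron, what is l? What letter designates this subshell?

(|L|/ℏ)² = l(l+1) = 2.
The positive root is l = 1.

l = 1 (p orbital)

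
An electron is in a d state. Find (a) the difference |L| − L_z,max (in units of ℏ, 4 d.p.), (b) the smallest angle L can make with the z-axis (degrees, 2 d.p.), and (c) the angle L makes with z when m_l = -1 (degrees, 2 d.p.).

|L|−L_z,max ≈ 0.4495ℏ; θ_min ≈ 35.26°; θ(m_l=-1) ≈ 114.09°

A d state has l = 2.
|L| − L_z,max = (√6 − 2)ℏ ≈ 0.4495ℏ.
cos θ_min = 2/√6, so θ_min ≈ 35.26°.
For m_l = -1: cos θ = -1/√6, θ ≈ 114.09°.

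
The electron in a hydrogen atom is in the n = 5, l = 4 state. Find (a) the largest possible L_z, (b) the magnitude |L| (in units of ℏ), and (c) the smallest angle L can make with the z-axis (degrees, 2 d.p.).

L_z,max = lℏ = 4ℏ.
|L| = ℏ√(4·5) = 2√5 ℏ ≈ 4.472ℏ.
cos θ_min = 4/√20, so θ_min ≈ 26.57°.

L_z,max = 4ℏ; |L| = 2√5 ℏ ≈ 4.472ℏ; θ_min ≈ 26.57°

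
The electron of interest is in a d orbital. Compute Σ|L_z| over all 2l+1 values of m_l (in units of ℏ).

D corresponds to l = 2.
m_l runs from −2 to 2, i.e. {-2, -1, 0, 1, 2}.
Σ|m_l| = 2·2(2+1)/2 = 6.

Σ|L_z| = 6 ℏ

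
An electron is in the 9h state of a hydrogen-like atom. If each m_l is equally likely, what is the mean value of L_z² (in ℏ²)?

For 9h, l = 5.
m_l runs from −5 to 5, i.e. {-5, -4, -3, -2, -1, 0, 1, 2, 3, 4, 5}.
Average of L_z² over 11 states: 110/11 ℏ² = 10 ℏ².

⟨L_z²⟩ = 10 ℏ²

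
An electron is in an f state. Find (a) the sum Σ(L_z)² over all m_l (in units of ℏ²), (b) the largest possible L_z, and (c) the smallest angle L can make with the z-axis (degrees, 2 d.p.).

Σ(L_z)² = 28 ℏ²; L_z,max = 3ℏ; θ_min ≈ 30.00°

An f state has l = 3.
Σ m_l² = 28, so Σ(L_z)² = 28 ℏ².
L_z,max = lℏ = 3ℏ.
cos θ_min = 3/√12, so θ_min ≈ 30.00°.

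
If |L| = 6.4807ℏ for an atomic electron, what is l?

l = 6

|L| = ℏ√(l(l+1)), so l(l+1) = 42.
Solving: l = 6.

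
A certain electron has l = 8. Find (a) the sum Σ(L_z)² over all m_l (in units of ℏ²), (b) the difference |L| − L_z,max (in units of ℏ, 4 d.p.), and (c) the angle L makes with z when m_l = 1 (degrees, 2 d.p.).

Σ m_l² = 408, so Σ(L_z)² = 408 ℏ².
|L| − L_z,max = (6√2 − 8)ℏ ≈ 0.4853ℏ.
For m_l = 1: cos θ = 1/√72, θ ≈ 83.23°.

Σ(L_z)² = 408 ℏ²; |L|−L_z,max ≈ 0.4853ℏ; θ(m_l=1) ≈ 83.23°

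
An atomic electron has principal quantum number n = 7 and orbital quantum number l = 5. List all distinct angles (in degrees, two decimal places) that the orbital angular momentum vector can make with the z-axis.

θ ∈ {24.09°, 43.09°, 56.79°, 68.58°, 79.48°, 90.00°, 100.52°, 111.42°, 123.21°, 136.91°, 155.91°}

|L|² = l(l+1)ℏ² = 30ℏ², so |L| = √30 ℏ.
cos θ = m_l/√30 for each m_l ∈ {-5, -4, -3, -2, -1, 0, 1, 2, 3, 4, 5}.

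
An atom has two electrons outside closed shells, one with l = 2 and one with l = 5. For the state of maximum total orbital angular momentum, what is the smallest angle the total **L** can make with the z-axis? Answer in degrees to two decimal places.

L runs from |2 − 5| = 3 to 2 + 5 = 7.
So L can be 3, 4, 5, 6, 7.
The maximum is L = 7, with |L_tot| = ℏ√(7·8) = 2√14 ℏ.
The minimum angle with z is arccos(7/√56) ≈ 20.70°.

θ_min ≈ 20.70°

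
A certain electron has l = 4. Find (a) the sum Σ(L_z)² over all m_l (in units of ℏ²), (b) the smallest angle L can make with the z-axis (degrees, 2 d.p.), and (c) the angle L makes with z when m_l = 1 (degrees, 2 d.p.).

Σ m_l² = 60, so Σ(L_z)² = 60 ℏ².
cos θ_min = 4/√20, so θ_min ≈ 26.57°.
For m_l = 1: cos θ = 1/√20, θ ≈ 77.08°.

Σ(L_z)² = 60 ℏ²; θ_min ≈ 26.57°; θ(m_l=1) ≈ 77.08°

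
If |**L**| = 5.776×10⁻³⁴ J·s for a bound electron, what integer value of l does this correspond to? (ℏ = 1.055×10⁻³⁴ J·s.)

l = 5

|L|/ℏ = (5.776×10⁻³⁴)/(1.055×10⁻³⁴) ≈ 5.475.
Set l(l+1) = 29.97; the integer solution is l = 5.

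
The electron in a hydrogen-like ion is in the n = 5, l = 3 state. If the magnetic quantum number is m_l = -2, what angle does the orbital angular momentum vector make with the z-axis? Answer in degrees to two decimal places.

θ ≈ 125.26°

|L| = √(l(l+1)) ℏ = 2√3 ℏ.
L_z = m_l ℏ = −2ℏ.
cos θ = L_z/|L| = -2/√12, so θ ≈ 125.26°.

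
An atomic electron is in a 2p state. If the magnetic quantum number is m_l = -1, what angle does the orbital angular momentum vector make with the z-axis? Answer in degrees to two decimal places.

2p means n = 2, l = 1.
|L| = ℏ√(l(l+1)) = √2 ℏ.
L_z = m_l ℏ = −1ℏ.
cos θ = L_z/|L| = -1/√2, so θ ≈ 135.00°.

θ ≈ 135.00°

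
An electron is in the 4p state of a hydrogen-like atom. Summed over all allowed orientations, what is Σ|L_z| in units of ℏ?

For 4p, l = 1.
m_l ∈ {-1, 0, 1}.
Σ|m_l| = 2·1(1+1)/2 = 2.

Σ|L_z| = 2 ℏ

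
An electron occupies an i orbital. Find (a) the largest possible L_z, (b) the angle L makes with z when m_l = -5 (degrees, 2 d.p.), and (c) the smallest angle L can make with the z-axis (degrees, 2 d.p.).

For an i orbital, l = 6.
L_z,max = lℏ = 6ℏ.
For m_l = -5: cos θ = -5/√42, θ ≈ 140.49°.
cos θ_min = 6/√42, so θ_min ≈ 22.21°.

L_z,max = 6ℏ; θ(m_l=-5) ≈ 140.49°; θ_min ≈ 22.21°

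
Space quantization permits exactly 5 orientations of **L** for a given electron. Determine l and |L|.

l = 2, |L| = √6 ℏ ≈ 2.449ℏ

Since there are 2l+1 = 5 values of m_l, l = 2.
|L| = ℏ√(l(l+1)) = ℏ√(2·3) = √6 ℏ.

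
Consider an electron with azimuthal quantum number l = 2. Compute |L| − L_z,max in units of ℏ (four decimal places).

|L| − L_z,max ≈ 0.4495ℏ

|L| = √6 ℏ ≈ 2.4495ℏ, while L_z,max = lℏ = 2ℏ.
The difference is (√6 − 2)ℏ ≈ 0.4495ℏ.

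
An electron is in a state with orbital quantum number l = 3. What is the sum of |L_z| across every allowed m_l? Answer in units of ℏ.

m_l ∈ {-3, -2, -1, 0, 1, 2, 3}.
Σ|m_l| = l(l+1) = 12.

Σ|L_z| = 12 ℏ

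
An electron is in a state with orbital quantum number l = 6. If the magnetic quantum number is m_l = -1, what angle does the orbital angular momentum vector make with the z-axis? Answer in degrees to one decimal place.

θ ≈ 98.9°

|L|² = l(l+1)ℏ² = 42ℏ², so |L| = √42 ℏ.
L_z = m_l ℏ = −1ℏ.
cos θ = L_z/|L| = -1/√42, so θ ≈ 98.9°.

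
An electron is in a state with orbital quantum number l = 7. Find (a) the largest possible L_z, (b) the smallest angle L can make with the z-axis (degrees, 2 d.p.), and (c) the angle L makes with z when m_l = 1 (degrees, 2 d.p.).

L_z,max = lℏ = 7ℏ.
cos θ_min = 7/√56, so θ_min ≈ 20.70°.
For m_l = 1: cos θ = 1/√56, θ ≈ 82.32°.

L_z,max = 7ℏ; θ_min ≈ 20.70°; θ(m_l=1) ≈ 82.32°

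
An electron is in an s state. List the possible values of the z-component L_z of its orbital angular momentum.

L_z ∈ {0}

An s state has l = 0.
L_z = m_l ℏ with m_l ranging from −l to +l in integer steps.
For l = 0: m_l ∈ {0}.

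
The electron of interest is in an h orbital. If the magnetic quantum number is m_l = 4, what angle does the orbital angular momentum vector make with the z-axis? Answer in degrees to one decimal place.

θ ≈ 43.1°

The letter h corresponds to l = 5.
|L| = √(l(l+1)) ℏ = √30 ℏ.
L_z = m_l ℏ = 4ℏ.
cos θ = L_z/|L| = 4/√30, so θ ≈ 43.1°.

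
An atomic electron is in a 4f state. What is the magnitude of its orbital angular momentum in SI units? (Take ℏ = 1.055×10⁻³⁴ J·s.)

|L| = 3.655×10⁻³⁴ J·s

4f means n = 4, l = 3.
|L| = ℏ√(l(l+1)) = ℏ√(3·4) = 2√3 ℏ
Numerically, |L| = 3.464 × (1.055×10⁻³⁴ J·s) = 3.655×10⁻³⁴ J·s.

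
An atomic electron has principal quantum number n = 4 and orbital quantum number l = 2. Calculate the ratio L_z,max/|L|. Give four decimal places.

L_z,max/|L| = 0.8165

|L| = √6 ℏ ≈ 2.4495ℏ, while L_z,max = lℏ = 2ℏ.
L_z,max/|L| = 2/√6 = 0.8165.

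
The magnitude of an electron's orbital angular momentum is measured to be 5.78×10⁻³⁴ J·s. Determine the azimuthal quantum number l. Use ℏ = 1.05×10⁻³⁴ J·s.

|L|/ℏ = (5.78×10⁻³⁴)/(1.05×10⁻³⁴) ≈ 5.505.
l(l+1) ≈ 5.505² ≈ 30.30, so l = 5.

l = 5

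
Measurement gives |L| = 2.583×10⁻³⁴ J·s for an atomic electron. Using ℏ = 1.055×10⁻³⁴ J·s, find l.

l = 2

|L|/ℏ = (2.583×10⁻³⁴)/(1.055×10⁻³⁴) ≈ 2.448.
(|L|/ℏ)² = l(l+1) ≈ 5.99 ⇒ l = 2.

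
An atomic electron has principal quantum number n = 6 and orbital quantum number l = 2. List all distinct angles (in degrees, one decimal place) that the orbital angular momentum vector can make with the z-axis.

θ ∈ {35.3°, 65.9°, 90.0°, 114.1°, 144.7°}

|L|² = l(l+1)ℏ² = 6ℏ², so |L| = √6 ℏ.
cos θ = m_l/√6 for each m_l ∈ {-2, -1, 0, 1, 2}.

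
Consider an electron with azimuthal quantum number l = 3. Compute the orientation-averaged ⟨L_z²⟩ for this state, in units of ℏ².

⟨L_z²⟩ = 4 ℏ²

m_l ∈ {-3, -2, -1, 0, 1, 2, 3}.
⟨L_z²⟩ = ℏ²·l(l+1)/3 = 4ℏ².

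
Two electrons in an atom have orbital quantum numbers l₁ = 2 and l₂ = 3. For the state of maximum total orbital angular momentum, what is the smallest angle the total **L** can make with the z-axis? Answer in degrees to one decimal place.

The total orbital quantum number L ranges from |l₁ − l₂| to l₁ + l₂ in integer steps.
So L can be 1, 2, 3, 4, 5.
The maximum is L = 5, with |L_tot| = ℏ√(5·6) = √30 ℏ.
The minimum angle with z is arccos(5/√30) ≈ 24.1°.

θ_min ≈ 24.1°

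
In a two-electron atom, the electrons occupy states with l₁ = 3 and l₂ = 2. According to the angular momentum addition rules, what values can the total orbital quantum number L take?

By the triangle rule, |l₁ − l₂| ≤ L ≤ l₁ + l₂.
Allowed values: L = 1, 2, 3, 4, 5.

L = 1, 2, 3, 4, 5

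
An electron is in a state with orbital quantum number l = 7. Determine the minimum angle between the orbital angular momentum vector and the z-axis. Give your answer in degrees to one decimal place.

|L| = ℏ√(l(l+1)) = 2√14 ℏ.
The smallest angle corresponds to the largest L_z, i.e. m_l = l = 7, giving L_z = 7ℏ.
cos θ_min = 7/√56, so θ_min ≈ 20.7°.

θ_min ≈ 20.7°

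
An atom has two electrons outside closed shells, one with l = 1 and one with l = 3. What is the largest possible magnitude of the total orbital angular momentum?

|L_tot|_max = 2√5 ℏ ≈ 4.472ℏ

Angular momentum addition gives L = |l₁ − l₂|, …, l₁ + l₂.
L ∈ {2, 3, 4}.
The largest magnitude corresponds to L = 4: |L_tot| = ℏ√(4·5) = 2√5 ℏ.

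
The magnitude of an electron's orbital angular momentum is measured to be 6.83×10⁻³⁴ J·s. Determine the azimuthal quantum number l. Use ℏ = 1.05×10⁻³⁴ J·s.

l = 6

Dividing by ℏ: |L|/ℏ ≈ 6.505.
Set l(l+1) = 42.31; the integer solution is l = 6.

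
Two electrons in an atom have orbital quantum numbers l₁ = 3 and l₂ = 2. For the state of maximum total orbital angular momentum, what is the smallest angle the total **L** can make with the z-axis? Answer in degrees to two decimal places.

θ_min ≈ 24.09°

By the triangle rule, |l₁ − l₂| ≤ L ≤ l₁ + l₂.
L ∈ {1, 2, 3, 4, 5}.
The maximum is L = 5, with |L_tot| = ℏ√(5·6) = √30 ℏ.
The minimum angle with z is arccos(5/√30) ≈ 24.09°.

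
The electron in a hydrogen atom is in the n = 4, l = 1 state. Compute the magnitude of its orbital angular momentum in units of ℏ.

|L| = √2 ℏ ≈ 1.414ℏ

|L| = ℏ√(l(l+1)) = ℏ√(1·2) = √2 ℏ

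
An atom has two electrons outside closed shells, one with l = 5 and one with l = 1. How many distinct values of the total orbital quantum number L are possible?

3

L runs from |5 − 1| = 4 to 5 + 1 = 6.
So L can be 4, 5, 6.
That is 3 values.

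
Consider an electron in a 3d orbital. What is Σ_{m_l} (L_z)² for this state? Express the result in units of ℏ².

Σ(L_z)² = 10 ℏ²

For 3d, l = 2.
m_l runs from −2 to 2, i.e. {-2, -1, 0, 1, 2}.
Σ m_l² = 2·(1 + 4) = 10.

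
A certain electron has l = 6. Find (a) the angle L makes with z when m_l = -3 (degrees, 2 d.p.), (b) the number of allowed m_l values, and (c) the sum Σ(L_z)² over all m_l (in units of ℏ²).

For m_l = -3: cos θ = -3/√42, θ ≈ 117.58°.
There are 2l+1 = 13 values of m_l.
Σ m_l² = 182, so Σ(L_z)² = 182 ℏ².

θ(m_l=-3) ≈ 117.58°; 13 values; Σ(L_z)² = 182 ℏ²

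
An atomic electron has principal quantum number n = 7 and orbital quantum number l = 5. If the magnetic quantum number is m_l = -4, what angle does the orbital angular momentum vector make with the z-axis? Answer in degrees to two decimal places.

θ ≈ 136.91°

|L| = √(l(l+1)) ℏ = √30 ℏ.
L_z = m_l ℏ = −4ℏ.
cos θ = L_z/|L| = -4/√30, so θ ≈ 136.91°.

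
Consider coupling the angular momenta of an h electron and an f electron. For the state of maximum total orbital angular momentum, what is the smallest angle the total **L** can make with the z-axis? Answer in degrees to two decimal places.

θ_min ≈ 19.47°

Angular momentum addition gives L = |l₁ − l₂|, …, l₁ + l₂.
L ∈ {2, 3, 4, 5, 6, 7, 8}.
The maximum is L = 8, with |L_tot| = ℏ√(8·9) = 6√2 ℏ.
The minimum angle with z is arccos(8/√72) ≈ 19.47°.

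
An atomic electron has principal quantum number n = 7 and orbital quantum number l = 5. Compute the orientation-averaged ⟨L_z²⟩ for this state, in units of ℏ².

m_l runs from −5 to 5, i.e. {-5, -4, -3, -2, -1, 0, 1, 2, 3, 4, 5}.
Average of L_z² over 11 states: 110/11 ℏ² = 10 ℏ².

⟨L_z²⟩ = 10 ℏ²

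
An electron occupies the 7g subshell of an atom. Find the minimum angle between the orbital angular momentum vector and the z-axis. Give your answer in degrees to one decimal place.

The 7g subshell has l = 4.
|L| = √(l(l+1)) ℏ = 2√5 ℏ.
The smallest angle corresponds to the largest L_z, i.e. m_l = l = 4, giving L_z = 4ℏ.
cos θ_min = 4/√20, so θ_min ≈ 26.6°.

θ_min ≈ 26.6°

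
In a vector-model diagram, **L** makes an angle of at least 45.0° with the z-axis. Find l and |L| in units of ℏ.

cos²θ_min = l/(l+1) = 0.5000.
l = cos²θ/sin²θ ≈ 1.
Then |L| = ℏ√(1·2) = √2 ℏ.

l = 1, |L| = √2 ℏ ≈ 1.414ℏ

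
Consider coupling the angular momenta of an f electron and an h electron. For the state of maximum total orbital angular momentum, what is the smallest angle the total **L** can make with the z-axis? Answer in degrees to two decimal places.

θ_min ≈ 19.47°

Angular momentum addition gives L = |l₁ − l₂|, …, l₁ + l₂.
So L can be 2, 3, 4, 5, 6, 7, 8.
The maximum is L = 8, with |L_tot| = ℏ√(8·9) = 6√2 ℏ.
The minimum angle with z is arccos(8/√72) ≈ 19.47°.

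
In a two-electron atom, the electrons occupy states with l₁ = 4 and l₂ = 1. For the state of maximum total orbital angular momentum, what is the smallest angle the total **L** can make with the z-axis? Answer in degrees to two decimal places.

θ_min ≈ 24.09°

L runs from |4 − 1| = 3 to 4 + 1 = 5.
L ∈ {3, 4, 5}.
The maximum is L = 5, with |L_tot| = ℏ√(5·6) = √30 ℏ.
The minimum angle with z is arccos(5/√30) ≈ 24.09°.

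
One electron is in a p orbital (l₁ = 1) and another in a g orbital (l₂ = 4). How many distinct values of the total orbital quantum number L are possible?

Angular momentum addition gives L = |l₁ − l₂|, …, l₁ + l₂.
So L can be 3, 4, 5.
That is 3 values.

3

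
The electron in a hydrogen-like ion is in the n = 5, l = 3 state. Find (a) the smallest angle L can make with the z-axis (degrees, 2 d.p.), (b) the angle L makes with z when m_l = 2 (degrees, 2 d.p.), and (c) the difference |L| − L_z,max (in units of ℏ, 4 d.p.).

θ_min ≈ 30.00°; θ(m_l=2) ≈ 54.74°; |L|−L_z,max ≈ 0.4641ℏ

cos θ_min = 3/√12, so θ_min ≈ 30.00°.
For m_l = 2: cos θ = 2/√12, θ ≈ 54.74°.
|L| − L_z,max = (2√3 − 3)ℏ ≈ 0.4641ℏ.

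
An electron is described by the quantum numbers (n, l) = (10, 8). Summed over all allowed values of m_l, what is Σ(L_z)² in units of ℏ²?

Σ(L_z)² = 408 ℏ²

m_l ∈ {-8, -7, -6, -5, -4, -3, -2, -1, 0, 1, 2, 3, 4, 5, 6, 7, 8}.
Summing m² from −8 to 8: Σ m_l² = 408.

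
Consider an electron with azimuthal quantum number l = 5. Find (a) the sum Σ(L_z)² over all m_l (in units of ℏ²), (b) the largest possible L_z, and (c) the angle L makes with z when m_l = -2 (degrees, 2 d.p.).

Σ m_l² = 110, so Σ(L_z)² = 110 ℏ².
L_z,max = lℏ = 5ℏ.
For m_l = -2: cos θ = -2/√30, θ ≈ 111.42°.

Σ(L_z)² = 110 ℏ²; L_z,max = 5ℏ; θ(m_l=-2) ≈ 111.42°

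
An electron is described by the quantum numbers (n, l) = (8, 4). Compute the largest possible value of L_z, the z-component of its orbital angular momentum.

L_z,max = 4ℏ

L_z = m_l ℏ with m_l ∈ {−4, …, 4}; the maximum is m_l = 4.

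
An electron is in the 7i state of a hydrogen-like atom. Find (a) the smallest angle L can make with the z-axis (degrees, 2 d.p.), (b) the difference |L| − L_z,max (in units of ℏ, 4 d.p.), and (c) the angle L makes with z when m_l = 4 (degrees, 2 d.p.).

θ_min ≈ 22.21°; |L|−L_z,max ≈ 0.4807ℏ; θ(m_l=4) ≈ 51.89°

The 7i subshell has l = 6.
cos θ_min = 6/√42, so θ_min ≈ 22.21°.
|L| − L_z,max = (√42 − 6)ℏ ≈ 0.4807ℏ.
For m_l = 4: cos θ = 4/√42, θ ≈ 51.89°.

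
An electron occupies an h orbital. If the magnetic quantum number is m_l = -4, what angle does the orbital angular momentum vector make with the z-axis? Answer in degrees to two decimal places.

The letter h corresponds to l = 5.
|L|² = l(l+1)ℏ² = 30ℏ², so |L| = √30 ℏ.
L_z = m_l ℏ = −4ℏ.
cos θ = L_z/|L| = -4/√30, so θ ≈ 136.91°.

θ ≈ 136.91°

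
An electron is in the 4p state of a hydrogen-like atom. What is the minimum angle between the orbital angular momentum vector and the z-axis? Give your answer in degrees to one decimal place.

θ_min ≈ 45.0°

The 4p subshell has l = 1.
|L| = √(l(l+1)) ℏ = √2 ℏ.
The smallest angle corresponds to the largest L_z, i.e. m_l = l = 1, giving L_z = 1ℏ.
cos θ_min = 1/√2, so θ_min ≈ 45.0°.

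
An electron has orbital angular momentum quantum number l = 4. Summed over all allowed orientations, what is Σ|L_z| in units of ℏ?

Σ|L_z| = 20 ℏ

m_l ∈ {-4, -3, -2, -1, 0, 1, 2, 3, 4}.
Σ|m_l| = 2·4(4+1)/2 = 20.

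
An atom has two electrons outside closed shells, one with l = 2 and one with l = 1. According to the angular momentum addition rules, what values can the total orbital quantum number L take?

The total orbital quantum number L ranges from |l₁ − l₂| to l₁ + l₂ in integer steps.
So L can be 1, 2, 3.

L = 1, 2, 3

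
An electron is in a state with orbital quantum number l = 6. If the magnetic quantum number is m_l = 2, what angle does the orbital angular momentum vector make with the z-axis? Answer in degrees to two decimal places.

θ ≈ 72.02°

|L| = ℏ√(l(l+1)) = √42 ℏ.
L_z = m_l ℏ = 2ℏ.
cos θ = L_z/|L| = 2/√42, so θ ≈ 72.02°.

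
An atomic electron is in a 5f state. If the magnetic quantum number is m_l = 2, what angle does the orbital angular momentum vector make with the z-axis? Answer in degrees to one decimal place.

For 5f, l = 3.
|L|² = l(l+1)ℏ² = 12ℏ², so |L| = 2√3 ℏ.
L_z = m_l ℏ = 2ℏ.
cos θ = L_z/|L| = 2/√12, so θ ≈ 54.7°.

θ ≈ 54.7°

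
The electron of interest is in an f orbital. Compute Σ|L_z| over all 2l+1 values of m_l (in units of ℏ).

Σ|L_z| = 12 ℏ

F corresponds to l = 3.
m_l ∈ {-3, -2, -1, 0, 1, 2, 3}.
Σ|m_l| = l(l+1) = 12.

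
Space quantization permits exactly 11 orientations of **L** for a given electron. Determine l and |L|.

2l + 1 = 11 ⇒ l = 5.
|L| = ℏ√(l(l+1)) = ℏ√(5·6) = √30 ℏ.

l = 5, |L| = √30 ℏ ≈ 5.477ℏ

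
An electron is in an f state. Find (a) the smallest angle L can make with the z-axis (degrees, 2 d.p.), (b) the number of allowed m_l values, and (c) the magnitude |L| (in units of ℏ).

The letter f corresponds to l = 3.
cos θ_min = 3/√12, so θ_min ≈ 30.00°.
There are 2l+1 = 7 values of m_l.
|L| = ℏ√(3·4) = 2√3 ℏ ≈ 3.464ℏ.

θ_min ≈ 30.00°; 7 values; |L| = 2√3 ℏ ≈ 3.464ℏ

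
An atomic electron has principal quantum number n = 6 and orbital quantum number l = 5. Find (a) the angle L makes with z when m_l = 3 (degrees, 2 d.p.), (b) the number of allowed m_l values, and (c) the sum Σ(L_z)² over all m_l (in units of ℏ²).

For m_l = 3: cos θ = 3/√30, θ ≈ 56.79°.
There are 2l+1 = 11 values of m_l.
Σ m_l² = 110, so Σ(L_z)² = 110 ℏ².

θ(m_l=3) ≈ 56.79°; 11 values; Σ(L_z)² = 110 ℏ²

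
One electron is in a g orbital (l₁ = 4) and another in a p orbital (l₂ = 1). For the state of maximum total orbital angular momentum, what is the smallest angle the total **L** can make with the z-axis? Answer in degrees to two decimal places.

θ_min ≈ 24.09°

The total orbital quantum number L ranges from |l₁ − l₂| to l₁ + l₂ in integer steps.
L ∈ {3, 4, 5}.
The maximum is L = 5, with |L_tot| = ℏ√(5·6) = √30 ℏ.
The minimum angle with z is arccos(5/√30) ≈ 24.09°.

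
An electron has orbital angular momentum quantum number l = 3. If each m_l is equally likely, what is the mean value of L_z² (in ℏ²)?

⟨L_z²⟩ = 4 ℏ²

The allowed m_l values are -3, -2, -1, 0, 1, 2, 3.
⟨L_z²⟩ = ℏ²·l(l+1)/3 = 4ℏ².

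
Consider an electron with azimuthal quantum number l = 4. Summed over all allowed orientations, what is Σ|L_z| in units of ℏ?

The allowed m_l values are -4, -3, -2, -1, 0, 1, 2, 3, 4.
Σ|m_l| = 2(1+2+…+4) = 20.

Σ|L_z| = 20 ℏ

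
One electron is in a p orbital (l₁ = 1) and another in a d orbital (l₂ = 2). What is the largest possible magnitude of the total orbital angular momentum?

The total orbital quantum number L ranges from |l₁ − l₂| to l₁ + l₂ in integer steps.
L ∈ {1, 2, 3}.
The largest magnitude corresponds to L = 3: |L_tot| = ℏ√(3·4) = 2√3 ℏ.

|L_tot|_max = 2√3 ℏ ≈ 3.464ℏ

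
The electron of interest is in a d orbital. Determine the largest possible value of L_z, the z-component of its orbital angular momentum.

A d state has l = 2.
L_z = m_l ℏ with m_l ∈ {−2, …, 2}; the maximum is m_l = 2.

L_z,max = 2ℏ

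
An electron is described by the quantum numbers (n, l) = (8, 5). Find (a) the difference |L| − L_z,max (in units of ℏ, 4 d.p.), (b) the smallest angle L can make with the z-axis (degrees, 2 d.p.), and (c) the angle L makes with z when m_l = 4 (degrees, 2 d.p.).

|L| − L_z,max = (√30 − 5)ℏ ≈ 0.4772ℏ.
cos θ_min = 5/√30, so θ_min ≈ 24.09°.
For m_l = 4: cos θ = 4/√30, θ ≈ 43.09°.

|L|−L_z,max ≈ 0.4772ℏ; θ_min ≈ 24.09°; θ(m_l=4) ≈ 43.09°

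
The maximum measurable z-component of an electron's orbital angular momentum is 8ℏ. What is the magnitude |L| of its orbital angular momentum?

Since max m_l = l, l = 8.
Then |L| = ℏ√(8·9) = 6√2 ℏ.

|L| = 6√2 ℏ ≈ 8.485ℏ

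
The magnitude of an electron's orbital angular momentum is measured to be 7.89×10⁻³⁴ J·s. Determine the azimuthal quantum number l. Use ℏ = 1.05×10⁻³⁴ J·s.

|L|/ℏ = (7.89×10⁻³⁴)/(1.05×10⁻³⁴) ≈ 7.514.
l(l+1) ≈ 7.514² ≈ 56.46, so l = 7.

l = 7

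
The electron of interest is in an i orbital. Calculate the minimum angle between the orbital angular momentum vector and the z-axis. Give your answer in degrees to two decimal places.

θ_min ≈ 22.21°

An i state has l = 6.
|L| = √(l(l+1)) ℏ = √42 ℏ.
The smallest angle corresponds to the largest L_z, i.e. m_l = l = 6, giving L_z = 6ℏ.
cos θ_min = 6/√42, so θ_min ≈ 22.21°.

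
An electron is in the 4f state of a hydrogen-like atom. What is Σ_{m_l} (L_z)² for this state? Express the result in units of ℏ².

Σ(L_z)² = 28 ℏ²

The 4f subshell has l = 3.
m_l ∈ {-3, -2, -1, 0, 1, 2, 3}.
Σ m_l² = 2·(1 + 4 + 9) = 28.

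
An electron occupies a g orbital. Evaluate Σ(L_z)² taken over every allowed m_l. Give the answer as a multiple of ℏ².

For a g orbital, l = 4.
The allowed m_l values are -4, -3, -2, -1, 0, 1, 2, 3, 4.
Summing m² from −4 to 4: Σ m_l² = 60.

Σ(L_z)² = 60 ℏ²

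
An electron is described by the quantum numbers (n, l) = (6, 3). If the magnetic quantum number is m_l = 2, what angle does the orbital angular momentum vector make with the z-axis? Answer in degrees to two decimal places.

|L| = ℏ√(l(l+1)) = 2√3 ℏ.
L_z = m_l ℏ = 2ℏ.
cos θ = L_z/|L| = 2/√12, so θ ≈ 54.74°.

θ ≈ 54.74°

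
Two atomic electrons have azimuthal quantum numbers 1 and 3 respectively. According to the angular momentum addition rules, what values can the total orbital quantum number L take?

L = 2, 3, 4

The total orbital quantum number L ranges from |l₁ − l₂| to l₁ + l₂ in integer steps.
Allowed values: L = 2, 3, 4.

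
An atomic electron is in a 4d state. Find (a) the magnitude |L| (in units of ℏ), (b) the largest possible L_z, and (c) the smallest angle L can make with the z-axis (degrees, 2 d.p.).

The 4d subshell has l = 2.
|L| = ℏ√(2·3) = √6 ℏ ≈ 2.449ℏ.
L_z,max = lℏ = 2ℏ.
cos θ_min = 2/√6, so θ_min ≈ 35.26°.

|L| = √6 ℏ ≈ 2.449ℏ; L_z,max = 2ℏ; θ_min ≈ 35.26°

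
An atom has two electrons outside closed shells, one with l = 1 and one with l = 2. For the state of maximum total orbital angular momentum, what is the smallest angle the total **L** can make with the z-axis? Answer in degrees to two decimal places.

By the triangle rule, |l₁ − l₂| ≤ L ≤ l₁ + l₂.
Allowed values: L = 1, 2, 3.
The maximum is L = 3, with |L_tot| = ℏ√(3·4) = 2√3 ℏ.
The minimum angle with z is arccos(3/√12) ≈ 30.00°.

θ_min ≈ 30.00°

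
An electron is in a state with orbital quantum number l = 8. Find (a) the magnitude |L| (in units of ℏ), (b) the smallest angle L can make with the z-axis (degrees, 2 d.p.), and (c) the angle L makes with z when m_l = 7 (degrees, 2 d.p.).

|L| = ℏ√(8·9) = 6√2 ℏ ≈ 8.485ℏ.
cos θ_min = 8/√72, so θ_min ≈ 19.47°.
For m_l = 7: cos θ = 7/√72, θ ≈ 34.42°.

|L| = 6√2 ℏ ≈ 8.485ℏ; θ_min ≈ 19.47°; θ(m_l=7) ≈ 34.42°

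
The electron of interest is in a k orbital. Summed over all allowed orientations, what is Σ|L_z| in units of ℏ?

Σ|L_z| = 56 ℏ

For a k orbital, l = 7.
The allowed m_l values are -7, -6, -5, -4, -3, -2, -1, 0, 1, 2, 3, 4, 5, 6, 7.
Σ|m_l| = 2(1+2+…+7) = 56.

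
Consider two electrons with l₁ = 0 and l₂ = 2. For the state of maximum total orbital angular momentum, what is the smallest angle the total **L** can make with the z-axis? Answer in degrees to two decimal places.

L runs from |0 − 2| = 2 to 0 + 2 = 2.
L ∈ {2}.
The maximum is L = 2, with |L_tot| = ℏ√(2·3) = √6 ℏ.
The minimum angle with z is arccos(2/√6) ≈ 35.26°.

θ_min ≈ 35.26°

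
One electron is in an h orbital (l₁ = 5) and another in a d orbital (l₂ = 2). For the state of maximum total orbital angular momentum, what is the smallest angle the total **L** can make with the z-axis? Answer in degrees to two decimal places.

The total orbital quantum number L ranges from |l₁ − l₂| to l₁ + l₂ in integer steps.
Allowed values: L = 3, 4, 5, 6, 7.
The maximum is L = 7, with |L_tot| = ℏ√(7·8) = 2√14 ℏ.
The minimum angle with z is arccos(7/√56) ≈ 20.70°.

θ_min ≈ 20.70°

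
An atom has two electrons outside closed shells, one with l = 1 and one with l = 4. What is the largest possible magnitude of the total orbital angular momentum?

L runs from |1 − 4| = 3 to 1 + 4 = 5.
L ∈ {3, 4, 5}.
The largest magnitude corresponds to L = 5: |L_tot| = ℏ√(5·6) = √30 ℏ.

|L_tot|_max = √30 ℏ ≈ 5.477ℏ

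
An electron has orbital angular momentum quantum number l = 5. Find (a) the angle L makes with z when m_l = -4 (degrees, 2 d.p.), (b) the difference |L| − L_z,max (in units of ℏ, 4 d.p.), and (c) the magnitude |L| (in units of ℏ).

θ(m_l=-4) ≈ 136.91°; |L|−L_z,max ≈ 0.4772ℏ; |L| = √30 ℏ ≈ 5.477ℏ

For m_l = -4: cos θ = -4/√30, θ ≈ 136.91°.
|L| − L_z,max = (√30 − 5)ℏ ≈ 0.4772ℏ.
|L| = ℏ√(5·6) = √30 ℏ ≈ 5.477ℏ.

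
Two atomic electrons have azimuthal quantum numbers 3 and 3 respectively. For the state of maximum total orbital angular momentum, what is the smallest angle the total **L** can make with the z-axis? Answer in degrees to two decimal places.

θ_min ≈ 22.21°

Angular momentum addition gives L = |l₁ − l₂|, …, l₁ + l₂.
L ∈ {0, 1, 2, 3, 4, 5, 6}.
The maximum is L = 6, with |L_tot| = ℏ√(6·7) = √42 ℏ.
The minimum angle with z is arccos(6/√42) ≈ 22.21°.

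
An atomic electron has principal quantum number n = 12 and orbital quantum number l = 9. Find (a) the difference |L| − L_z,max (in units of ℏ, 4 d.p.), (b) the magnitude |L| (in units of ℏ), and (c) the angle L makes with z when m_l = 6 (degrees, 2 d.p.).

|L| − L_z,max = (3√10 − 9)ℏ ≈ 0.4868ℏ.
|L| = ℏ√(9·10) = 3√10 ℏ ≈ 9.487ℏ.
For m_l = 6: cos θ = 6/√90, θ ≈ 50.77°.

|L|−L_z,max ≈ 0.4868ℏ; |L| = 3√10 ℏ ≈ 9.487ℏ; θ(m_l=6) ≈ 50.77°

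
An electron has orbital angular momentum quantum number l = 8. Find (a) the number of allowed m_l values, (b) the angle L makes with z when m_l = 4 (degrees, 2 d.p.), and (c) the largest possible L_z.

There are 2l+1 = 17 values of m_l.
For m_l = 4: cos θ = 4/√72, θ ≈ 61.87°.
L_z,max = lℏ = 8ℏ.

17 values; θ(m_l=4) ≈ 61.87°; L_z,max = 8ℏ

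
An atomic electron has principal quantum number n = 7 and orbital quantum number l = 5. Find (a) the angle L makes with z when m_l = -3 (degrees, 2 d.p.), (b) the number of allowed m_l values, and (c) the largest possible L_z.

θ(m_l=-3) ≈ 123.21°; 11 values; L_z,max = 5ℏ

For m_l = -3: cos θ = -3/√30, θ ≈ 123.21°.
There are 2l+1 = 11 values of m_l.
L_z,max = lℏ = 5ℏ.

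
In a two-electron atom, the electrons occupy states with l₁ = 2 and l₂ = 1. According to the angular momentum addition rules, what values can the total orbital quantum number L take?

By the triangle rule, |l₁ − l₂| ≤ L ≤ l₁ + l₂.
So L can be 1, 2, 3.

L = 1, 2, 3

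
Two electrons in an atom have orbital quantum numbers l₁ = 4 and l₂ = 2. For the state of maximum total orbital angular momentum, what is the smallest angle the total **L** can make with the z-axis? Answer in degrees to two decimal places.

By the triangle rule, |l₁ − l₂| ≤ L ≤ l₁ + l₂.
So L can be 2, 3, 4, 5, 6.
The maximum is L = 6, with |L_tot| = ℏ√(6·7) = √42 ℏ.
The minimum angle with z is arccos(6/√42) ≈ 22.21°.

θ_min ≈ 22.21°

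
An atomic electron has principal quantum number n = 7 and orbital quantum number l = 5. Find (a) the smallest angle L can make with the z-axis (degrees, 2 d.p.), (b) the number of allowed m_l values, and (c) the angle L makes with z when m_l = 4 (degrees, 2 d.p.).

cos θ_min = 5/√30, so θ_min ≈ 24.09°.
There are 2l+1 = 11 values of m_l.
For m_l = 4: cos θ = 4/√30, θ ≈ 43.09°.

θ_min ≈ 24.09°; 11 values; θ(m_l=4) ≈ 43.09°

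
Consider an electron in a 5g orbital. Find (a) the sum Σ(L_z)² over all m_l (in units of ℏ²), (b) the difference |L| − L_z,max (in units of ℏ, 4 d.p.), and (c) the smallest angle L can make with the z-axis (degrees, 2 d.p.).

Σ(L_z)² = 60 ℏ²; |L|−L_z,max ≈ 0.4721ℏ; θ_min ≈ 26.57°

5g means n = 5, l = 4.
Σ m_l² = 60, so Σ(L_z)² = 60 ℏ².
|L| − L_z,max = (2√5 − 4)ℏ ≈ 0.4721ℏ.
cos θ_min = 4/√20, so θ_min ≈ 26.57°.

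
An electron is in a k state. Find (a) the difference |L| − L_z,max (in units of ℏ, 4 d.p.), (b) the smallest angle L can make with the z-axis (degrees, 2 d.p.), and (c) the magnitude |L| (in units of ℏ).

|L|−L_z,max ≈ 0.4833ℏ; θ_min ≈ 20.70°; |L| = 2√14 ℏ ≈ 7.483ℏ

A k state has l = 7.
|L| − L_z,max = (2√14 − 7)ℏ ≈ 0.4833ℏ.
cos θ_min = 7/√56, so θ_min ≈ 20.70°.
|L| = ℏ√(7·8) = 2√14 ℏ ≈ 7.483ℏ.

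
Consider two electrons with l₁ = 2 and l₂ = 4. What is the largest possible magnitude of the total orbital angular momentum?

|L_tot|_max = √42 ℏ ≈ 6.481ℏ

L runs from |2 − 4| = 2 to 2 + 4 = 6.
L ∈ {2, 3, 4, 5, 6}.
The largest magnitude corresponds to L = 6: |L_tot| = ℏ√(6·7) = √42 ℏ.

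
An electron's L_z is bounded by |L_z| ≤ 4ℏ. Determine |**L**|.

|L| = 2√5 ℏ ≈ 4.472ℏ

L_z,max = lℏ, so l = 4.
|L| = √(l(l+1)) ℏ = 2√5 ℏ.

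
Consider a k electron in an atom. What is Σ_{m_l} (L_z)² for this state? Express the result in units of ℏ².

A k state has l = 7.
The allowed m_l values are -7, -6, -5, -4, -3, -2, -1, 0, 1, 2, 3, 4, 5, 6, 7.
Σ m_l² = l(l+1)(2l+1)/3 = 7·8·15/3 = 280.

Σ(L_z)² = 280 ℏ²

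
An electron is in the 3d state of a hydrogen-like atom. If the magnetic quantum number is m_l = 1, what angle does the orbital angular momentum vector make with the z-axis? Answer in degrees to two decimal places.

For 3d, l = 2.
|L| = √(l(l+1)) ℏ = √6 ℏ.
L_z = m_l ℏ = 1ℏ.
cos θ = L_z/|L| = 1/√6, so θ ≈ 65.91°.

θ ≈ 65.91°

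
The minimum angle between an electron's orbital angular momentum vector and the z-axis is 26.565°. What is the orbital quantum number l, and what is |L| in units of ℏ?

cos θ_min = l/√(l(l+1)) = √(l/(l+1)), so l/(l+1) = cos²(26.565°) = 0.8000.
Thus l = 0.8000/(1 − 0.8000) ≈ 4.
Then |L| = ℏ√(4·5) = 2√5 ℏ.

l = 4, |L| = 2√5 ℏ ≈ 4.472ℏ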